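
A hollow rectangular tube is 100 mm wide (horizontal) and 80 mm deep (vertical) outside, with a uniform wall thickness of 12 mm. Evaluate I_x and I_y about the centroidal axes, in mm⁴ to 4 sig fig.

Treat the section as a set of non-overlapping primitives; coordinates are from the bounding-box lower-left.
Outer rectangle: 100 × 80, A = 8 000 mm², y = 40 mm, Ī = 4 266 667 mm⁴.
Inner void (subtracted): 76 × 56, A = 4 256 mm², y = 40 mm, Ī = 1 112 235 mm⁴.
By symmetry the centroid is at mid-height, ȳ = 40 mm.
All pieces are centred on the centroidal x-axis, so I = ΣĪ (holes subtracted) = 3 154 432 mm⁴.
Repeating about the centroidal y-axis gives I_y = 4 618 112 mm⁴.

I_x ≈ 3.154 × 10⁶ mm⁴, I_y ≈ 4.618 × 10⁶ mm⁴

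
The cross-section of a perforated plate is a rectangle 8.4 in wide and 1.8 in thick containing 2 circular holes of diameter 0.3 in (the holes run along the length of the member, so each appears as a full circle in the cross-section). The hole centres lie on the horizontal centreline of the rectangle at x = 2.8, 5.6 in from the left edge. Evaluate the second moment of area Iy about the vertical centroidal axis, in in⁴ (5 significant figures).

Break the section into simple shapes (no overlaps), measuring from the bottom-left corner of the bounding box.
Plate: 8.4 × 1.8, A = 15.12 in², x = 4.2 in, Ī = 88.9056 in⁴.
Hole 1 (subtracted): ⌀0.3, A = 0.07068583 in², x = 2.8 in, Ī = 0.0003976078 in⁴.
Hole 2 (subtracted): ⌀0.3, A = 0.07068583 in², x = 5.6 in, Ī = 0.0003976078 in⁴.
By symmetry the centroid is at mid-width, x̄ = 4.2 in.
Transfer each piece to the vertical centroidal axis using Ī + A·d² with d = x − 4.2:
  plate: d = 0 in → contributes +88.9056 in⁴
  hole 1: d = -1.4 in → contributes −0.1389418 in⁴
  hole 2: d = 1.4 in → contributes −0.1389418 in⁴
Total I = 88.62772 in⁴.

Iy ≈ 88.628 in⁴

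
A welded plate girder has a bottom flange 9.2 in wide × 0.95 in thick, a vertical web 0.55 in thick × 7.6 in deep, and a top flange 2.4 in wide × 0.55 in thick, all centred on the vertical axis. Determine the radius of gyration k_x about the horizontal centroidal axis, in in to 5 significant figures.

k_x ≈ 3.0286 in

Split into non-overlapping primitives; take the origin at the lower-left of the bounding box.
Bottom plate: 9.2 × 0.95, A = 8.74 in², y = 0.475 in, Ī = 0.6573208 in⁴.
Web plate: 0.55 × 7.6, A = 4.18 in², y = 4.75 in, Ī = 20.11973 in⁴.
Top plate: 2.4 × 0.55, A = 1.32 in², y = 8.825 in, Ī = 0.033275 in⁴.
Centroid: ȳ = ΣA·y / ΣA = 2.503897 in.
Transfer each piece to the horizontal centroidal axis using Ī + A·d² with d = y − 2.503897:
  bottom plate: d = -2.028897 in → contributes +36.63487 in⁴
  web plate: d = 2.246103 in → contributes +41.20774 in⁴
  top plate: d = 6.321103 in → contributes +52.77564 in⁴
Total I = 130.6183 in⁴.
Radius of gyration: k = √(I/A) = √(130.6183 / 14.24) = 3.028635 in.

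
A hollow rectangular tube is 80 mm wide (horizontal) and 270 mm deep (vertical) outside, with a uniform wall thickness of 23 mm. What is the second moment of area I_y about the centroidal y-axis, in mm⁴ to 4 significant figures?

I_y ≈ 1.079 × 10⁷ mm⁴

Break the section into simple shapes (no overlaps), measuring from the bottom-left corner of the bounding box.
Outer rectangle: 80 × 270, A = 21 600 mm², x = 40 mm, Ī = 11 520 000 mm⁴.
Inner void (subtracted): 34 × 224, A = 7 616 mm², x = 40 mm, Ī = 733 675 mm⁴.
By symmetry the centroid is at mid-width, x̄ = 40 mm.
All pieces are centred on the centroidal y-axis, so I = ΣĪ (holes subtracted) = 10 786 325 mm⁴.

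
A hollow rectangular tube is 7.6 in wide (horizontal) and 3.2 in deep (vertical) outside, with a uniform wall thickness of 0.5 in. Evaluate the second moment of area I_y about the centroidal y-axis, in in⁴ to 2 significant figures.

Decompose the section into non-overlapping parts with the origin at the bottom-left of its bounding rectangle.
Outer rectangle: 7.6 × 3.2, A = 24.32 in², x = 3.8 in, Ī = 117.1 in⁴.
Inner void (subtracted): 6.6 × 2.2, A = 14.52 in², x = 3.8 in, Ī = 52.71 in⁴.
By symmetry the centroid is at mid-width, x̄ = 3.8 in.
All pieces are centred on the centroidal y-axis, so I = ΣĪ (holes subtracted) = 64.35 in⁴.

I_y ≈ 64 in⁴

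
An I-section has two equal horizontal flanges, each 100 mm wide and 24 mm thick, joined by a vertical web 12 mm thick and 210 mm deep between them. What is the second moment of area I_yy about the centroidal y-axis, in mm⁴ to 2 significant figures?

Treat the section as a set of non-overlapping primitives; coordinates are from the bounding-box lower-left.
Bottom flange: 100 × 24, A = 2 400 mm², x = 50 mm, Ī = 2 000 000 mm⁴.
Web: 12 × 210, A = 2 520 mm², x = 50 mm, Ī = 30 240 mm⁴.
Top flange: 100 × 24, A = 2 400 mm², x = 50 mm, Ī = 2 000 000 mm⁴.
By symmetry the centroid is at mid-width, x̄ = 50 mm.
All pieces are centred on the centroidal y-axis, so I = ΣĪ = 4 030 240 mm⁴.

I_yy ≈ 4.0 × 10⁶ mm⁴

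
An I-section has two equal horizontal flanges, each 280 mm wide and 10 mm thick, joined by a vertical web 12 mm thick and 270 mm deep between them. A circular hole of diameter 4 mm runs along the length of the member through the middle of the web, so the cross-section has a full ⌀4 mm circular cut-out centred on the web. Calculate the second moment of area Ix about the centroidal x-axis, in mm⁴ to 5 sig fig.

Ix ≈ 1.2949 × 10⁸ mm⁴

Decompose the section into non-overlapping parts with the origin at the bottom-left of its bounding rectangle.
Bottom flange: 280 × 10, A = 2 800 mm², y = 5 mm, Ī = 23333.33 mm⁴.
Web: 12 × 270, A = 3 240 mm², y = 145 mm, Ī = 19 683 000 mm⁴.
Top flange: 280 × 10, A = 2 800 mm², y = 285 mm, Ī = 23333.33 mm⁴.
Hole (subtracted): ⌀4, A = 12.56637 mm², y = 145 mm, Ī = 12.56637 mm⁴.
By symmetry the centroid is at mid-height, ȳ = 145 mm.
Transfer each piece to the centroidal x-axis using Ī + A·d² with d = y − 145:
  bottom flange: d = -140 mm → contributes +54 903 333 mm⁴
  web: d = 0 mm → contributes +19 683 000 mm⁴
  top flange: d = 140 mm → contributes +54 903 333 mm⁴
  hole: d = 0 mm → contributes −12.56637 mm⁴
Total I = 129 489 654 mm⁴.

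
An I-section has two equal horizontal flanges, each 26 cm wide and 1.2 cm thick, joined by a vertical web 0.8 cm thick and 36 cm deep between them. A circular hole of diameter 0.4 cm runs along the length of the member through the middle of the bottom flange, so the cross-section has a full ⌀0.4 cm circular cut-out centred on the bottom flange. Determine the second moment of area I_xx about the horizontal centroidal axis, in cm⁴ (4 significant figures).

I_xx ≈ 2.466 × 10⁴ cm⁴

Decompose the section into non-overlapping parts with the origin at the bottom-left of its bounding rectangle.
Bottom flange: 26 × 1.2, A = 31.2 cm², y = 0.6 cm, Ī = 3.744 cm⁴.
Web: 0.8 × 36, A = 28.8 cm², y = 19.2 cm, Ī = 3110.4 cm⁴.
Top flange: 26 × 1.2, A = 31.2 cm², y = 37.8 cm, Ī = 3.744 cm⁴.
Hole (subtracted): ⌀0.4, A = 0.125664 cm², y = 0.6 cm, Ī = 0.00125664 cm⁴.
Centroid: ȳ = ΣA·y / ΣA = 19.2257 cm.
Transfer each piece to the horizontal centroidal axis using Ī + A·d² with d = y − 19.2257:
  bottom flange: d = -18.6257 cm → contributes +10827.5 cm⁴
  web: d = -0.0256641 cm → contributes +3110.42 cm⁴
  top flange: d = 18.5743 cm → contributes +10767.9 cm⁴
  hole: d = -18.6257 cm → contributes −43.5959 cm⁴
Total I = 24662.3 cm⁴.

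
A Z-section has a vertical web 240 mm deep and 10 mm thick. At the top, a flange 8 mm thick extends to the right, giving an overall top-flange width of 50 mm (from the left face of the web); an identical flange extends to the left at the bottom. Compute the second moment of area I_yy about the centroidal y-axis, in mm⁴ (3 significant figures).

Decompose the section into non-overlapping parts with the origin at the bottom-left of its bounding rectangle.
Web: 10 × 240, A = 2 400 mm², x = 45 mm, Ī = 20 000 mm⁴.
Top flange (beyond web): 40 × 8, A = 320 mm², x = 70 mm, Ī = 42 667 mm⁴.
Bottom flange (beyond web): 40 × 8, A = 320 mm², x = 20 mm, Ī = 42 667 mm⁴.
Centroid: x̄ = ΣA·x / ΣA = 45 mm.
Transfer each piece to the centroidal y-axis using Ī + A·d² with d = x − 45:
  web: d = 0 mm → contributes +20 000 mm⁴
  top flange (beyond web): d = 25 mm → contributes +242 667 mm⁴
  bottom flange (beyond web): d = -25 mm → contributes +242 667 mm⁴
Total I = 505 333 mm⁴.

I_yy ≈ 5.05 × 10⁵ mm⁴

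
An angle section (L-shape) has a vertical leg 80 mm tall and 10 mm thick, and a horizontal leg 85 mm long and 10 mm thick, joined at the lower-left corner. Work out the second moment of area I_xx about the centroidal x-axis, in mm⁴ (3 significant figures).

I_xx ≈ 9.07 × 10⁵ mm⁴

Treat the section as a set of non-overlapping primitives; coordinates are from the bounding-box lower-left.
Vertical leg: 10 × 80, A = 800 mm², y = 40 mm, Ī = 426 667 mm⁴.
Horizontal leg (remainder): 75 × 10, A = 750 mm², y = 5 mm, Ī = 6 250 mm⁴.
Centroid: ȳ = ΣA·y / ΣA = 23.065 mm.
Transfer each piece to the centroidal x-axis using Ī + A·d² with d = y − 23.065:
  vertical leg: d = 16.935 mm → contributes +656 115 mm⁴
  horizontal leg (remainder): d = -18.065 mm → contributes +250 995 mm⁴
Total I = 907 110 mm⁴.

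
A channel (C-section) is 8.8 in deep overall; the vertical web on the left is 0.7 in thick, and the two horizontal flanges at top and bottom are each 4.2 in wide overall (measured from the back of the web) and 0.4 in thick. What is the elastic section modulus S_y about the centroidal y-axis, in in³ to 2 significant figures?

Split into non-overlapping primitives; take the origin at the lower-left of the bounding box.
Web: 0.7 × 8.8, A = 6.16 in², x = 0.35 in, Ī = 0.2515 in⁴.
Top flange (beyond web): 3.5 × 0.4, A = 1.4 in², x = 2.45 in, Ī = 1.429 in⁴.
Bottom flange (beyond web): 3.5 × 0.4, A = 1.4 in², x = 2.45 in, Ī = 1.429 in⁴.
Centroid: x̄ = ΣA·x / ΣA = 1.006 in.
Transfer each piece to the centroidal y-axis using Ī + A·d² with d = x − 1.006:
  web: d = -0.6563 in → contributes +2.904 in⁴
  top flange (beyond web): d = 1.444 in → contributes +4.347 in⁴
  bottom flange (beyond web): d = 1.444 in → contributes +4.347 in⁴
Total I = 11.6 in⁴.
Extreme fibre distance c = 3.194 in; S = I/c = 3.632 in³.

S_y ≈ 3.6 in³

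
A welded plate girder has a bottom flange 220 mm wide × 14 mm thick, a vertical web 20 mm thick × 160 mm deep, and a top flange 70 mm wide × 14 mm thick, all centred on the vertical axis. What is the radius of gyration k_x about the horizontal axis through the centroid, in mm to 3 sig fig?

Treat the section as a set of non-overlapping primitives; coordinates are from the bounding-box lower-left.
Bottom plate: 220 × 14, A = 3 080 mm², y = 7 mm, Ī = 50 307 mm⁴.
Web plate: 20 × 160, A = 3 200 mm², y = 94 mm, Ī = 6 826 667 mm⁴.
Top plate: 70 × 14, A = 980 mm², y = 181 mm, Ī = 16 007 mm⁴.
Centroid: ȳ = ΣA·y / ΣA = 68.835 mm.
Transfer each piece to the horizontal axis through the centroid using Ī + A·d² with d = y − 68.835:
  bottom plate: d = -61.835 mm → contributes +11 826 784 mm⁴
  web plate: d = 25.165 mm → contributes +8 853 200 mm⁴
  top plate: d = 112.17 mm → contributes +12 345 438 mm⁴
Total I = 33 025 422 mm⁴.
Radius of gyration: k = √(I/A) = √(33 025 422 / 7 260) = 67.446 mm.

k_x ≈ 67.4 mm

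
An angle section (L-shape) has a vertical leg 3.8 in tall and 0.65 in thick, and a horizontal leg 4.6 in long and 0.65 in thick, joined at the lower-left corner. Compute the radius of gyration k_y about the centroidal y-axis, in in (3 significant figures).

k_y ≈ 1.41 in

Treat the section as a set of non-overlapping primitives; coordinates are from the bounding-box lower-left.
Vertical leg: 0.65 × 3.8, A = 2.47 in², x = 0.325 in, Ī = 0.086965 in⁴.
Horizontal leg (remainder): 3.95 × 0.65, A = 2.5675 in², x = 2.625 in, Ī = 3.3383 in⁴.
Centroid: x̄ = ΣA·x / ΣA = 1.4973 in.
Transfer each piece to the centroidal y-axis using Ī + A·d² with d = x − 1.4973:
  vertical leg: d = -1.1723 in → contributes +3.4812 in⁴
  horizontal leg (remainder): d = 1.1277 in → contributes +6.6036 in⁴
Total I = 10.085 in⁴.
Radius of gyration: k = √(I/A) = √(10.085 / 5.0375) = 1.4149 in.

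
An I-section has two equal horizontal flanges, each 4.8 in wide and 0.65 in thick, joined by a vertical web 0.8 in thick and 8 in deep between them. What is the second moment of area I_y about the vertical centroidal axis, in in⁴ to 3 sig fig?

Split into non-overlapping primitives; take the origin at the lower-left of the bounding box.
Bottom flange: 4.8 × 0.65, A = 3.12 in², x = 2.4 in, Ī = 5.9904 in⁴.
Web: 0.8 × 8, A = 6.4 in², x = 2.4 in, Ī = 0.34133 in⁴.
Top flange: 4.8 × 0.65, A = 3.12 in², x = 2.4 in, Ī = 5.9904 in⁴.
By symmetry the centroid is at mid-width, x̄ = 2.4 in.
All pieces are centred on the vertical centroidal axis, so I = ΣĪ = 12.322 in⁴.

I_y ≈ 12.3 in⁴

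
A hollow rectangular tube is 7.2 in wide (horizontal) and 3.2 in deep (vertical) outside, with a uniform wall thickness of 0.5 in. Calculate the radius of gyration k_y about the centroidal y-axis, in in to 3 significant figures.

Decompose the section into non-overlapping parts with the origin at the bottom-left of its bounding rectangle.
Outer rectangle: 7.2 × 3.2, A = 23.04 in², x = 3.6 in, Ī = 99.533 in⁴.
Inner void (subtracted): 6.2 × 2.2, A = 13.64 in², x = 3.6 in, Ī = 43.693 in⁴.
By symmetry the centroid is at mid-width, x̄ = 3.6 in.
All pieces are centred on the centroidal y-axis, so I = ΣĪ (holes subtracted) = 55.839 in⁴.
Radius of gyration: k = √(I/A) = √(55.839 / 9.4) = 2.4373 in.

k_y ≈ 2.44 in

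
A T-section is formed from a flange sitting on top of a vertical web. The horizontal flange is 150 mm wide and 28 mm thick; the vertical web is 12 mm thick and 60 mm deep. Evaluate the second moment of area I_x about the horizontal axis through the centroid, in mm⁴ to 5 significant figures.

Decompose the section into non-overlapping parts with the origin at the bottom-left of its bounding rectangle.
Flange: 150 × 28, A = 4 200 mm², y = 74 mm, Ī = 274 400 mm⁴.
Web: 12 × 60, A = 720 mm², y = 30 mm, Ī = 216 000 mm⁴.
Centroid: ȳ = ΣA·y / ΣA = 67.56098 mm.
Transfer each piece to the horizontal axis through the centroid using Ī + A·d² with d = y − 67.56098:
  flange: d = 6.439024 mm → contributes +448536.3 mm⁴
  web: d = -37.56098 mm → contributes +1 231 795 mm⁴
Total I = 1 680 332 mm⁴.

I_x ≈ 1.6803 × 10⁶ mm⁴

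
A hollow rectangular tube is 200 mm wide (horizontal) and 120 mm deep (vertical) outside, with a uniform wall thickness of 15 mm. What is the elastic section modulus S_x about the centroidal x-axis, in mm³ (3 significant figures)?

S_x ≈ 3.08 × 10⁵ mm³

Split into non-overlapping primitives; take the origin at the lower-left of the bounding box.
Outer rectangle: 200 × 120, A = 24 000 mm², y = 60 mm, Ī = 28 800 000 mm⁴.
Inner void (subtracted): 170 × 90, A = 15 300 mm², y = 60 mm, Ī = 10 327 500 mm⁴.
By symmetry the centroid is at mid-height, ȳ = 60 mm.
All pieces are centred on the centroidal x-axis, so I = ΣĪ (holes subtracted) = 18 472 500 mm⁴.
Extreme fibre distance c = 60 mm; S = I/c = 307 875 mm³.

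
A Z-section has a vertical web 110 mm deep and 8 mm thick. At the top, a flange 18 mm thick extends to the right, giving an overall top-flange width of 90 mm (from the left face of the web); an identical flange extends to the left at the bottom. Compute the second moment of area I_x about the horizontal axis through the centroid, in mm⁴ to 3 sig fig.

I_x ≈ 7.21 × 10⁶ mm⁴

Decompose the section into non-overlapping parts with the origin at the bottom-left of its bounding rectangle.
Web: 8 × 110, A = 880 mm², y = 55 mm, Ī = 887 333 mm⁴.
Top flange (beyond web): 82 × 18, A = 1 476 mm², y = 101 mm, Ī = 39 852 mm⁴.
Bottom flange (beyond web): 82 × 18, A = 1 476 mm², y = 9 mm, Ī = 39 852 mm⁴.
Centroid: ȳ = ΣA·y / ΣA = 55 mm.
Transfer each piece to the horizontal axis through the centroid using Ī + A·d² with d = y − 55:
  web: d = 0 mm → contributes +887 333 mm⁴
  top flange (beyond web): d = 46 mm → contributes +3 163 068 mm⁴
  bottom flange (beyond web): d = -46 mm → contributes +3 163 068 mm⁴
Total I = 7 213 469 mm⁴.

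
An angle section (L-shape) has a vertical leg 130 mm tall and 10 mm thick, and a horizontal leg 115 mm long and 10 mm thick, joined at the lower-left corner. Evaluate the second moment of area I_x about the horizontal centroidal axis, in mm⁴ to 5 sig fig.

Break the section into simple shapes (no overlaps), measuring from the bottom-left corner of the bounding box.
Vertical leg: 10 × 130, A = 1 300 mm², y = 65 mm, Ī = 1 830 833 mm⁴.
Horizontal leg (remainder): 105 × 10, A = 1 050 mm², y = 5 mm, Ī = 8 750 mm⁴.
Centroid: ȳ = ΣA·y / ΣA = 38.19149 mm.
Transfer each piece to the horizontal centroidal axis using Ī + A·d² with d = y − 38.19149:
  vertical leg: d = 26.80851 mm → contributes +2 765 138 mm⁴
  horizontal leg (remainder): d = -33.19149 mm → contributes +1 165 509 mm⁴
Total I = 3 930 647 mm⁴.

I_x ≈ 3.9306 × 10⁶ mm⁴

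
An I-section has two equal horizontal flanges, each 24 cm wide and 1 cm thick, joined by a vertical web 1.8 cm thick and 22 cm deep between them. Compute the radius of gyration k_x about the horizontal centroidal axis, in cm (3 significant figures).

Break the section into simple shapes (no overlaps), measuring from the bottom-left corner of the bounding box.
Bottom flange: 24 × 1, A = 24 cm², y = 0.5 cm, Ī = 2 cm⁴.
Web: 1.8 × 22, A = 39.6 cm², y = 12 cm, Ī = 1597.2 cm⁴.
Top flange: 24 × 1, A = 24 cm², y = 23.5 cm, Ī = 2 cm⁴.
By symmetry the centroid is at mid-height, ȳ = 12 cm.
Transfer each piece to the horizontal centroidal axis using Ī + A·d² with d = y − 12:
  bottom flange: d = -11.5 cm → contributes +3 176 cm⁴
  web: d = 0 cm → contributes +1597.2 cm⁴
  top flange: d = 11.5 cm → contributes +3 176 cm⁴
Total I = 7949.2 cm⁴.
Radius of gyration: k = √(I/A) = √(7949.2 / 87.6) = 9.526 cm.

k_x ≈ 9.53 cm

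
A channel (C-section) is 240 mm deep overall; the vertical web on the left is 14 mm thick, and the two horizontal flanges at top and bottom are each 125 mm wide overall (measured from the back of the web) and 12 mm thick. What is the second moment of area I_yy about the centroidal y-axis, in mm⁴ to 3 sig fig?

I_yy ≈ 8.59 × 10⁶ mm⁴

Split into non-overlapping primitives; take the origin at the lower-left of the bounding box.
Web: 14 × 240, A = 3 360 mm², x = 7 mm, Ī = 54 880 mm⁴.
Top flange (beyond web): 111 × 12, A = 1 332 mm², x = 69.5 mm, Ī = 1 367 631 mm⁴.
Bottom flange (beyond web): 111 × 12, A = 1 332 mm², x = 69.5 mm, Ī = 1 367 631 mm⁴.
Centroid: x̄ = ΣA·x / ΣA = 34.639 mm.
Transfer each piece to the centroidal y-axis using Ī + A·d² with d = x − 34.639:
  web: d = -27.639 mm → contributes +2 621 714 mm⁴
  top flange (beyond web): d = 34.861 mm → contributes +2 986 355 mm⁴
  bottom flange (beyond web): d = 34.861 mm → contributes +2 986 355 mm⁴
Total I = 8 594 425 mm⁴.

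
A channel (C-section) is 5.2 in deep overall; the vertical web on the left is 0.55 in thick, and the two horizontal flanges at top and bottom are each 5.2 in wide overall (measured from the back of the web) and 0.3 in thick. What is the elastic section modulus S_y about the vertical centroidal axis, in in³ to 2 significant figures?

Treat the section as a set of non-overlapping primitives; coordinates are from the bounding-box lower-left.
Web: 0.55 × 5.2, A = 2.86 in², x = 0.275 in, Ī = 0.0721 in⁴.
Top flange (beyond web): 4.65 × 0.3, A = 1.395 in², x = 2.875 in, Ī = 2.514 in⁴.
Bottom flange (beyond web): 4.65 × 0.3, A = 1.395 in², x = 2.875 in, Ī = 2.514 in⁴.
Centroid: x̄ = ΣA·x / ΣA = 1.559 in.
Transfer each piece to the vertical centroidal axis using Ī + A·d² with d = x − 1.559:
  web: d = -1.284 in → contributes +4.786 in⁴
  top flange (beyond web): d = 1.316 in → contributes +4.93 in⁴
  bottom flange (beyond web): d = 1.316 in → contributes +4.93 in⁴
Total I = 14.65 in⁴.
Extreme fibre distance c = 3.641 in; S = I/c = 4.023 in³.

S_y ≈ 4.0 in³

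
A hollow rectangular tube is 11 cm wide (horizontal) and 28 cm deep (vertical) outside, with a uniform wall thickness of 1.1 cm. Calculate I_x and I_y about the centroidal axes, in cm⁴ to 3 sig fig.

Split into non-overlapping primitives; take the origin at the lower-left of the bounding box.
Outer rectangle: 11 × 28, A = 308 cm², y = 14 cm, Ī = 20 123 cm⁴.
Inner void (subtracted): 8.8 × 25.8, A = 227.04 cm², y = 14 cm, Ī = 12 594 cm⁴.
By symmetry the centroid is at mid-height, ȳ = 14 cm.
All pieces are centred on the centroidal x-axis, so I = ΣĪ (holes subtracted) = 7528.8 cm⁴.
Repeating about the centroidal y-axis gives I_y = 1640.5 cm⁴.

I_x ≈ 7530 cm⁴, I_y ≈ 1640 cm⁴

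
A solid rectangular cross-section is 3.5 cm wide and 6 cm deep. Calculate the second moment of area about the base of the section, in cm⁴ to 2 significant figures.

I_base ≈ 250 cm⁴

The section: 3.5 × 6, A = 21 cm², y = 3 cm, Ī = 63 cm⁴.
Transfer it to a horizontal axis along the bottom face using Ī + A·d² with d = y − 0:
  the section: d = 3 cm → contributes +252 cm⁴
Total I = 252 cm⁴.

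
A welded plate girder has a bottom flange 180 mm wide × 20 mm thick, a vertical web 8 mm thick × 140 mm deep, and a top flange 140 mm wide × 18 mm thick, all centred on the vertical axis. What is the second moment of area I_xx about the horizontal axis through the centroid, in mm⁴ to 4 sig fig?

Break the section into simple shapes (no overlaps), measuring from the bottom-left corner of the bounding box.
Bottom plate: 180 × 20, A = 3 600 mm², y = 10 mm, Ī = 120 000 mm⁴.
Web plate: 8 × 140, A = 1 120 mm², y = 90 mm, Ī = 1 829 333 mm⁴.
Top plate: 140 × 18, A = 2 520 mm², y = 169 mm, Ī = 68 040 mm⁴.
Centroid: ȳ = ΣA·y / ΣA = 77.7182 mm.
Transfer each piece to the horizontal axis through the centroid using Ī + A·d² with d = y − 77.7182:
  bottom plate: d = -67.7182 mm → contributes +16 628 732 mm⁴
  web plate: d = 12.2818 mm → contributes +1 998 276 mm⁴
  top plate: d = 91.2818 mm → contributes +21 065 590 mm⁴
Total I = 39 692 599 mm⁴.

I_xx ≈ 3.969 × 10⁷ mm⁴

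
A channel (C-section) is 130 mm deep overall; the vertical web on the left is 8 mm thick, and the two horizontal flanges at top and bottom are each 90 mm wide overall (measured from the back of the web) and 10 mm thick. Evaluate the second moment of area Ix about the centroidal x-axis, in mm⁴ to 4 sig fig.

Ix ≈ 7.382 × 10⁶ mm⁴

Treat the section as a set of non-overlapping primitives; coordinates are from the bounding-box lower-left.
Web: 8 × 130, A = 1 040 mm², y = 65 mm, Ī = 1 464 667 mm⁴.
Top flange (beyond web): 82 × 10, A = 820 mm², y = 125 mm, Ī = 6833.33 mm⁴.
Bottom flange (beyond web): 82 × 10, A = 820 mm², y = 5 mm, Ī = 6833.33 mm⁴.
By symmetry the centroid is at mid-height, ȳ = 65 mm.
Transfer each piece to the centroidal x-axis using Ī + A·d² with d = y − 65:
  web: d = 0 mm → contributes +1 464 667 mm⁴
  top flange (beyond web): d = 60 mm → contributes +2 958 833 mm⁴
  bottom flange (beyond web): d = -60 mm → contributes +2 958 833 mm⁴
Total I = 7 382 333 mm⁴.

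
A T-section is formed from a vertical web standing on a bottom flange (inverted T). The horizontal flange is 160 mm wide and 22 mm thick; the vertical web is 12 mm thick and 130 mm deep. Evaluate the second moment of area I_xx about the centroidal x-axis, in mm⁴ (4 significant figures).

I_xx ≈ 8.583 × 10⁶ mm⁴

Break the section into simple shapes (no overlaps), measuring from the bottom-left corner of the bounding box.
Flange: 160 × 22, A = 3 520 mm², y = 11 mm, Ī = 141 973 mm⁴.
Web: 12 × 130, A = 1 560 mm², y = 87 mm, Ī = 2 197 000 mm⁴.
Centroid: ȳ = ΣA·y / ΣA = 34.3386 mm.
Transfer each piece to the centroidal x-axis using Ī + A·d² with d = y − 34.3386:
  flange: d = -23.3386 mm → contributes +2 059 280 mm⁴
  web: d = 52.6614 mm → contributes +6 523 231 mm⁴
Total I = 8 582 511 mm⁴.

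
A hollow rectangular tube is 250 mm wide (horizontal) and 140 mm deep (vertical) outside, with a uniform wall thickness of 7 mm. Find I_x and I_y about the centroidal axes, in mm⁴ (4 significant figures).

Decompose the section into non-overlapping parts with the origin at the bottom-left of its bounding rectangle.
Outer rectangle: 250 × 140, A = 35 000 mm², y = 70 mm, Ī = 57 166 667 mm⁴.
Inner void (subtracted): 236 × 126, A = 29 736 mm², y = 70 mm, Ī = 39 340 728 mm⁴.
By symmetry the centroid is at mid-height, ȳ = 70 mm.
All pieces are centred on the centroidal x-axis, so I = ΣĪ (holes subtracted) = 17 825 939 mm⁴.
Repeating about the centroidal y-axis gives I_y = 44 276 979 mm⁴.

I_x ≈ 1.783 × 10⁷ mm⁴, I_y ≈ 4.428 × 10⁷ mm⁴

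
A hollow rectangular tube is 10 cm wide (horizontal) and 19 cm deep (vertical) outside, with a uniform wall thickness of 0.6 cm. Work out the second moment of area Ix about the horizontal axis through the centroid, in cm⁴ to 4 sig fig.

Split into non-overlapping primitives; take the origin at the lower-left of the bounding box.
Outer rectangle: 10 × 19, A = 190 cm², y = 9.5 cm, Ī = 5715.83 cm⁴.
Inner void (subtracted): 8.8 × 17.8, A = 156.64 cm², y = 9.5 cm, Ī = 4135.82 cm⁴.
By symmetry the centroid is at mid-height, ȳ = 9.5 cm.
All pieces are centred on the horizontal axis through the centroid, so I = ΣĪ (holes subtracted) = 1580.02 cm⁴.

Ix ≈ 1580 cm⁴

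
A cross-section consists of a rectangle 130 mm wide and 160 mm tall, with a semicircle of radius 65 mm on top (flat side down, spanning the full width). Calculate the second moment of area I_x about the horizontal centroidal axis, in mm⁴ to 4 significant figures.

Split into non-overlapping primitives; take the origin at the lower-left of the bounding box.
Rectangular body: 130 × 160, A = 20 800 mm², y = 80 mm, Ī = 44 373 333 mm⁴.
Semicircular cap: semicircle r = 65, A = 6636.61 mm², y = 187.587 mm, Ī = 1 959 230 mm⁴.
Centroid: ȳ = ΣA·y / ΣA = 106.024 mm.
Transfer each piece to the horizontal centroidal axis using Ī + A·d² with d = y − 106.024:
  rectangular body: d = -26.0241 mm → contributes +58 460 184 mm⁴
  semicircular cap: d = 81.5628 mm → contributes +46 109 225 mm⁴
Total I = 104 569 409 mm⁴.

I_x ≈ 1.046 × 10⁸ mm⁴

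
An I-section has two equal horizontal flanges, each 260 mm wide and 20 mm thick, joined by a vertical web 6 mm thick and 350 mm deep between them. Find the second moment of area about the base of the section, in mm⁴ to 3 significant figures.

Decompose the section into non-overlapping parts with the origin at the bottom-left of its bounding rectangle.
Bottom flange: 260 × 20, A = 5 200 mm², y = 10 mm, Ī = 173 333 mm⁴.
Web: 6 × 350, A = 2 100 mm², y = 195 mm, Ī = 21 437 500 mm⁴.
Top flange: 260 × 20, A = 5 200 mm², y = 380 mm, Ī = 173 333 mm⁴.
Transfer each piece to the bottom edge using Ī + A·d² with d = y − 0:
  bottom flange: d = 10 mm → contributes +693 333 mm⁴
  web: d = 195 mm → contributes +101 290 000 mm⁴
  top flange: d = 380 mm → contributes +751 053 333 mm⁴
Total I = 853 036 667 mm⁴.

I_base ≈ 8.53 × 10⁸ mm⁴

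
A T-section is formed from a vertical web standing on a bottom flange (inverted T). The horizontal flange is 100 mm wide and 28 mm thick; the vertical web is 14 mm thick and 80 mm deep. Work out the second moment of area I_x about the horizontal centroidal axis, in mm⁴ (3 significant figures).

Break the section into simple shapes (no overlaps), measuring from the bottom-left corner of the bounding box.
Flange: 100 × 28, A = 2 800 mm², y = 14 mm, Ī = 182 933 mm⁴.
Web: 14 × 80, A = 1 120 mm², y = 68 mm, Ī = 597 333 mm⁴.
Centroid: ȳ = ΣA·y / ΣA = 29.429 mm.
Transfer each piece to the horizontal centroidal axis using Ī + A·d² with d = y − 29.429:
  flange: d = -15.429 mm → contributes +849 448 mm⁴
  web: d = 38.571 mm → contributes +2 263 619 mm⁴
Total I = 3 113 067 mm⁴.

I_x ≈ 3.11 × 10⁶ mm⁴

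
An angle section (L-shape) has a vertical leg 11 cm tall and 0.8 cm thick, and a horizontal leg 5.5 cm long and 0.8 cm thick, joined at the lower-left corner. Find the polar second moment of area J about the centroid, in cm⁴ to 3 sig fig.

J ≈ 185 cm⁴

Decompose the section into non-overlapping parts with the origin at the bottom-left of its bounding rectangle.
Vertical leg: 0.8 × 11, A = 8.8 cm², y = 5.5 cm, Ī = 88.733 cm⁴.
Horizontal leg (remainder): 4.7 × 0.8, A = 3.76 cm², y = 0.4 cm, Ī = 0.20053 cm⁴.
Centroid: ȳ = ΣA·y / ΣA = 3.9732 cm.
Transfer each piece to the centroidal x-axis using Ī + A·d² with d = y − 3.9732:
  vertical leg: d = 1.5268 cm → contributes +109.25 cm⁴
  horizontal leg (remainder): d = -3.5732 cm → contributes +48.209 cm⁴
Total I = 157.45 cm⁴.
For the y-axis: x̄ = 1.2232 cm.
Repeating about the centroidal y-axis gives I_y = 27.313 cm⁴.
Polar second moment: J = I_x + I_y = 184.77 cm⁴.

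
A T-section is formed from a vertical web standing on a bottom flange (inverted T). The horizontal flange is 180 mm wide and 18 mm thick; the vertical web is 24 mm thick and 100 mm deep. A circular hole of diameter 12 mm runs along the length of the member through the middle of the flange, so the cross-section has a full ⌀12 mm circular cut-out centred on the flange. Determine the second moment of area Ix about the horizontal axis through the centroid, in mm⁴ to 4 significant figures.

Ix ≈ 6.813 × 10⁶ mm⁴

Break the section into simple shapes (no overlaps), measuring from the bottom-left corner of the bounding box.
Flange: 180 × 18, A = 3 240 mm², y = 9 mm, Ī = 87 480 mm⁴.
Web: 24 × 100, A = 2 400 mm², y = 68 mm, Ī = 2 000 000 mm⁴.
Hole (subtracted): ⌀12, A = 113.097 mm², y = 9 mm, Ī = 1017.88 mm⁴.
Centroid: ȳ = ΣA·y / ΣA = 34.6201 mm.
Transfer each piece to the horizontal axis through the centroid using Ī + A·d² with d = y − 34.6201:
  flange: d = -25.6201 mm → contributes +2 214 188 mm⁴
  web: d = 33.3799 mm → contributes +4 674 117 mm⁴
  hole: d = -25.6201 mm → contributes −75 254 mm⁴
Total I = 6 813 051 mm⁴.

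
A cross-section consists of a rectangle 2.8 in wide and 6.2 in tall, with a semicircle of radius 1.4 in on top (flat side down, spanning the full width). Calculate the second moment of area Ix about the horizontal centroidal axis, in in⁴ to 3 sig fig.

Ix ≈ 91.7 in⁴

Treat the section as a set of non-overlapping primitives; coordinates are from the bounding-box lower-left.
Rectangular body: 2.8 × 6.2, A = 17.36 in², y = 3.1 in, Ī = 55.61 in⁴.
Semicircular cap: semicircle r = 1.4, A = 3.0788 in², y = 6.7942 in, Ī = 0.42164 in⁴.
Centroid: ȳ = ΣA·y / ΣA = 3.6565 in.
Transfer each piece to the horizontal centroidal axis using Ī + A·d² with d = y − 3.6565:
  rectangular body: d = -0.55647 in → contributes +60.985 in⁴
  semicircular cap: d = 3.1377 in → contributes +30.733 in⁴
Total I = 91.718 in⁴.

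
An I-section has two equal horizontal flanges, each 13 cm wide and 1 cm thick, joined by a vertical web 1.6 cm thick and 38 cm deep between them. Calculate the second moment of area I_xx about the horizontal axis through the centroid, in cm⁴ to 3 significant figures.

Split into non-overlapping primitives; take the origin at the lower-left of the bounding box.
Bottom flange: 13 × 1, A = 13 cm², y = 0.5 cm, Ī = 1.0833 cm⁴.
Web: 1.6 × 38, A = 60.8 cm², y = 20 cm, Ī = 7316.3 cm⁴.
Top flange: 13 × 1, A = 13 cm², y = 39.5 cm, Ī = 1.0833 cm⁴.
By symmetry the centroid is at mid-height, ȳ = 20 cm.
Transfer each piece to the horizontal axis through the centroid using Ī + A·d² with d = y − 20:
  bottom flange: d = -19.5 cm → contributes +4944.3 cm⁴
  web: d = 0 cm → contributes +7316.3 cm⁴
  top flange: d = 19.5 cm → contributes +4944.3 cm⁴
Total I = 17 205 cm⁴.

I_xx ≈ 1.72 × 10⁴ cm⁴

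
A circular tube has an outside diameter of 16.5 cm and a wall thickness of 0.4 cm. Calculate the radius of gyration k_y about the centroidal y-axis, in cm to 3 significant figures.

k_y ≈ 5.69 cm

Treat the section as a set of non-overlapping primitives; coordinates are from the bounding-box lower-left.
Outer circle: ⌀16.5, A = 213.82 cm², x = 8.25 cm, Ī = 3638.4 cm⁴.
Bore (subtracted): ⌀15.7, A = 193.59 cm², x = 8.25 cm, Ī = 2982.4 cm⁴.
By symmetry the centroid is at mid-width, x̄ = 8.25 cm.
All pieces are centred on the centroidal y-axis, so I = ΣĪ (holes subtracted) = 655.94 cm⁴.
Radius of gyration: k = √(I/A) = √(655.94 / 20.232) = 5.694 cm.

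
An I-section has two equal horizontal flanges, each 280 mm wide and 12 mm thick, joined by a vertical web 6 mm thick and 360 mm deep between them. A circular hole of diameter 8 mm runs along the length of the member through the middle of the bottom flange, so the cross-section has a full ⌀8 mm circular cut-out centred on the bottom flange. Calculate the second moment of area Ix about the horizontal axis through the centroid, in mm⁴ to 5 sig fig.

Break the section into simple shapes (no overlaps), measuring from the bottom-left corner of the bounding box.
Bottom flange: 280 × 12, A = 3 360 mm², y = 6 mm, Ī = 40 320 mm⁴.
Web: 6 × 360, A = 2 160 mm², y = 192 mm, Ī = 23 328 000 mm⁴.
Top flange: 280 × 12, A = 3 360 mm², y = 378 mm, Ī = 40 320 mm⁴.
Hole (subtracted): ⌀8, A = 50.26548 mm², y = 6 mm, Ī = 201.0619 mm⁴.
Centroid: ȳ = ΣA·y / ΣA = 193.0589 mm.
Transfer each piece to the horizontal axis through the centroid using Ī + A·d² with d = y − 193.0589:
  bottom flange: d = -187.0589 mm → contributes +117 610 127 mm⁴
  web: d = -1.058852 mm → contributes +23 330 422 mm⁴
  top flange: d = 184.9411 mm → contributes +114 963 167 mm⁴
  hole: d = -187.0589 mm → contributes −1 759 041 mm⁴
Total I = 254 144 675 mm⁴.

Ix ≈ 2.5414 × 10⁸ mm⁴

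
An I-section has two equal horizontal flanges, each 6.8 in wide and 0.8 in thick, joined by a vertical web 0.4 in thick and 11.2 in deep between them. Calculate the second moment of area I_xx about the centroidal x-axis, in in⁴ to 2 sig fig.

Decompose the section into non-overlapping parts with the origin at the bottom-left of its bounding rectangle.
Bottom flange: 6.8 × 0.8, A = 5.44 in², y = 0.4 in, Ī = 0.2901 in⁴.
Web: 0.4 × 11.2, A = 4.48 in², y = 6.4 in, Ī = 46.83 in⁴.
Top flange: 6.8 × 0.8, A = 5.44 in², y = 12.4 in, Ī = 0.2901 in⁴.
By symmetry the centroid is at mid-height, ȳ = 6.4 in.
Transfer each piece to the centroidal x-axis using Ī + A·d² with d = y − 6.4:
  bottom flange: d = -6 in → contributes +196.1 in⁴
  web: d = 0 in → contributes +46.83 in⁴
  top flange: d = 6 in → contributes +196.1 in⁴
Total I = 439.1 in⁴.

I_xx ≈ 440 in⁴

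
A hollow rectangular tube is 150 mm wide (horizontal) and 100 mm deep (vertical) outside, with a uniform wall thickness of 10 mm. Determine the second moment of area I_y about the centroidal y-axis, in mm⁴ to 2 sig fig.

Decompose the section into non-overlapping parts with the origin at the bottom-left of its bounding rectangle.
Outer rectangle: 150 × 100, A = 15 000 mm², x = 75 mm, Ī = 28 125 000 mm⁴.
Inner void (subtracted): 130 × 80, A = 10 400 mm², x = 75 mm, Ī = 14 646 667 mm⁴.
By symmetry the centroid is at mid-width, x̄ = 75 mm.
All pieces are centred on the centroidal y-axis, so I = ΣĪ (holes subtracted) = 13 478 333 mm⁴.

I_y ≈ 1.3 × 10⁷ mm⁴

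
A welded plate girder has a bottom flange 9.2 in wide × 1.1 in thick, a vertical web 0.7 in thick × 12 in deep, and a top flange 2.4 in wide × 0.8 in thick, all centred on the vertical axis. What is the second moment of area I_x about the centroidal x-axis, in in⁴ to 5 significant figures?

I_x ≈ 472.09 in⁴

Decompose the section into non-overlapping parts with the origin at the bottom-left of its bounding rectangle.
Bottom plate: 9.2 × 1.1, A = 10.12 in², y = 0.55 in, Ī = 1.020433 in⁴.
Web plate: 0.7 × 12, A = 8.4 in², y = 7.1 in, Ī = 100.8 in⁴.
Top plate: 2.4 × 0.8, A = 1.92 in², y = 13.5 in, Ī = 0.1024 in⁴.
Centroid: ȳ = ΣA·y / ΣA = 4.458219 in.
Transfer each piece to the centroidal x-axis using Ī + A·d² with d = y − 4.458219:
  bottom plate: d = -3.908219 in → contributes +155.5951 in⁴
  web plate: d = 2.641781 in → contributes +159.4236 in⁴
  top plate: d = 9.041781 in → contributes +157.0697 in⁴
Total I = 472.0885 in⁴.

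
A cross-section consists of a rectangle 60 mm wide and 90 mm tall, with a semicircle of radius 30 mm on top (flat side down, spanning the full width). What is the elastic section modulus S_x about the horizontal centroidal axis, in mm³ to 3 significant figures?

Treat the section as a set of non-overlapping primitives; coordinates are from the bounding-box lower-left.
Rectangular body: 60 × 90, A = 5 400 mm², y = 45 mm, Ī = 3 645 000 mm⁴.
Semicircular cap: semicircle r = 30, A = 1413.7 mm², y = 102.73 mm, Ī = 88 903 mm⁴.
Centroid: ȳ = ΣA·y / ΣA = 56.978 mm.
Transfer each piece to the horizontal centroidal axis using Ī + A·d² with d = y − 56.978:
  rectangular body: d = -11.978 mm → contributes +4 419 800 mm⁴
  semicircular cap: d = 45.754 mm → contributes +3 048 421 mm⁴
Total I = 7 468 221 mm⁴.
Extreme fibre distance c = 63.022 mm; S = I/c = 118 503 mm³.

S_x ≈ 1.19 × 10⁵ mm³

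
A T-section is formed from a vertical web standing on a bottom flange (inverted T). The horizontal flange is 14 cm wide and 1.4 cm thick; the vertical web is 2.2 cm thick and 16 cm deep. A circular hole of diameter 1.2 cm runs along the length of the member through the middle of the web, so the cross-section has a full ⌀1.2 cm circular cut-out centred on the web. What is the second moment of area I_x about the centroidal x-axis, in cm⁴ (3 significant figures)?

I_x ≈ 1700 cm⁴

Break the section into simple shapes (no overlaps), measuring from the bottom-left corner of the bounding box.
Flange: 14 × 1.4, A = 19.6 cm², y = 0.7 cm, Ī = 3.2013 cm⁴.
Web: 2.2 × 16, A = 35.2 cm², y = 9.4 cm, Ī = 750.93 cm⁴.
Hole (subtracted): ⌀1.2, A = 1.131 cm², y = 9.4 cm, Ī = 0.10179 cm⁴.
Centroid: ȳ = ΣA·y / ΣA = 6.2227 cm.
Transfer each piece to the centroidal x-axis using Ī + A·d² with d = y − 6.2227:
  flange: d = -5.5227 cm → contributes +601.02 cm⁴
  web: d = 3.1773 cm → contributes +1106.3 cm⁴
  hole: d = 3.1773 cm → contributes −11.519 cm⁴
Total I = 1695.8 cm⁴.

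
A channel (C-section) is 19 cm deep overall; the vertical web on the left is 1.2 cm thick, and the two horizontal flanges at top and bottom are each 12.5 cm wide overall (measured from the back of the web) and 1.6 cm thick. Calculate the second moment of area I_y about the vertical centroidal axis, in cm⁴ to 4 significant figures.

I_y ≈ 933.7 cm⁴

Break the section into simple shapes (no overlaps), measuring from the bottom-left corner of the bounding box.
Web: 1.2 × 19, A = 22.8 cm², x = 0.6 cm, Ī = 2.736 cm⁴.
Top flange (beyond web): 11.3 × 1.6, A = 18.08 cm², x = 6.85 cm, Ī = 192.386 cm⁴.
Bottom flange (beyond web): 11.3 × 1.6, A = 18.08 cm², x = 6.85 cm, Ī = 192.386 cm⁴.
Centroid: x̄ = ΣA·x / ΣA = 4.43311 cm.
Transfer each piece to the vertical centroidal axis using Ī + A·d² with d = x − 4.43311:
  web: d = -3.83311 cm → contributes +337.73 cm⁴
  top flange (beyond web): d = 2.41689 cm → contributes +297.998 cm⁴
  bottom flange (beyond web): d = 2.41689 cm → contributes +297.998 cm⁴
Total I = 933.726 cm⁴.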